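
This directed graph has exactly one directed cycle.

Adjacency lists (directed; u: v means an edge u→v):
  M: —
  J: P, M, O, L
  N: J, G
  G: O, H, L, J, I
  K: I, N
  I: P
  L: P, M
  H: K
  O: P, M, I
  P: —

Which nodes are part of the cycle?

G, H, K, N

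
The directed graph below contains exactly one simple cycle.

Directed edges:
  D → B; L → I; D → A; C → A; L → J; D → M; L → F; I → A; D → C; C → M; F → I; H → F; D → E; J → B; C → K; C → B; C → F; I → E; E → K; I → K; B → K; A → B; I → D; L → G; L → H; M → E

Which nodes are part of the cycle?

C, D, F, I

DFS with gray/black marking from I:
I gray
  A gray
    B gray
      K gray
      K black
    B black
  A black
  I→K: K black — skip
  D gray
    D→B: B black — skip
    C gray
      C→B: B black — skip
      C→A: A black — skip
      F gray
        F→I: I is gray → back edge
Back edge closes the cycle I → D → C → F → I; its vertices are {C, D, F, I}.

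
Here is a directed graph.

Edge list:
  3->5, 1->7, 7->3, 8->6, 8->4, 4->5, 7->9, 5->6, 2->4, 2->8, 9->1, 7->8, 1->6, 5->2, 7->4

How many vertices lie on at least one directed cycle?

A vertex is on a directed cycle iff it belongs to a strongly connected component of size ≥ 2 (or has a self-loop).
The vertices on cycles are {1, 2, 4, 5, 7, 8, 9} — 7 in total.

7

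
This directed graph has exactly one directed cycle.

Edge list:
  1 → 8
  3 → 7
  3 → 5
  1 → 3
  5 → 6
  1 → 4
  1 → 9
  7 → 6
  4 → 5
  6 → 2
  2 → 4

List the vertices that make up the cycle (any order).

DFS with gray/black marking from 4:
4 gray
  5 gray
    6 gray
      2 gray
        2→4: 4 is gray → back edge
Back edge closes the cycle 4 → 5 → 6 → 2 → 4; its vertices are {2, 4, 5, 6}.

2, 4, 5, 6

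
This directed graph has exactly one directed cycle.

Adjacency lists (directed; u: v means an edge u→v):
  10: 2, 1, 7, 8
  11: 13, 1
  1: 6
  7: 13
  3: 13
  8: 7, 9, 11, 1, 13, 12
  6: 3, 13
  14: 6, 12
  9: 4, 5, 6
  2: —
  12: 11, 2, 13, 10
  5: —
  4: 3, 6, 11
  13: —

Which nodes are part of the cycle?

8, 10, 12

DFS with gray/black marking from 12:
12 gray
  11 gray
    13 gray
    13 black
    1 gray
      6 gray
        3 gray
          3→13: 13 black — skip
        3 black
        6→13: 13 black — skip
      6 black
    1 black
  11 black
  2 gray
  2 black
  12→13: 13 black — skip
  10 gray
    10→2: 2 black — skip
    10→1: 1 black — skip
    7 gray
      7→13: 13 black — skip
    7 black
    8 gray
      8→7: 7 black — skip
      9 gray
        4 gray
          4→3: 3 black — skip
          4→6: 6 black — skip
          4→11: 11 black — skip
        4 black
        5 gray
        5 black
        9→6: 6 black — skip
      9 black
      8→11: 11 black — skip
      8→1: 1 black — skip
      8→13: 13 black — skip
      8→12: 12 is gray → back edge
Back edge closes the cycle 12 → 10 → 8 → 12; its vertices are {8, 10, 12}.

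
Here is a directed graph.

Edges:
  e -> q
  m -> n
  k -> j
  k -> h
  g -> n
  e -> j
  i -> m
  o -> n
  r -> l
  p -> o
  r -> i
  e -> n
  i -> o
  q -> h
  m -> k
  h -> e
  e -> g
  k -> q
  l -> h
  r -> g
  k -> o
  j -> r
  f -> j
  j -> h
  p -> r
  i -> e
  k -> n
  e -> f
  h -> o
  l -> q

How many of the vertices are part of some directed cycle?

A vertex is on a directed cycle iff it belongs to a strongly connected component of size ≥ 2 (or has a self-loop).
The vertices on cycles are {e, f, h, i, j, k, l, m, q, r} — 10 in total.

10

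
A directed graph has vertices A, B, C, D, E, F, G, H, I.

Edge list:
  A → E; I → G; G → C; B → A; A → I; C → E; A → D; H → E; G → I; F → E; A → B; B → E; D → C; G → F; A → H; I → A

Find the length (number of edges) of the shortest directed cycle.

For each vertex v, BFS finds the shortest path from v back to v.
The shortest such closed walk is A → B → A, length 2.

2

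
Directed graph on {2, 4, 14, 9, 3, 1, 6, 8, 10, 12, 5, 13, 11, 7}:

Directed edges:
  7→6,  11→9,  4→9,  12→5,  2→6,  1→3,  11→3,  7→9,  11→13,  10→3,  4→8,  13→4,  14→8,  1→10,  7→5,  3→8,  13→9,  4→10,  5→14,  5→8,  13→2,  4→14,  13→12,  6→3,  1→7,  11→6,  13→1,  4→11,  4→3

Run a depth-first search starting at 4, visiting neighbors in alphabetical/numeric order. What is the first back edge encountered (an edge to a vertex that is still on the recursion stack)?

13→4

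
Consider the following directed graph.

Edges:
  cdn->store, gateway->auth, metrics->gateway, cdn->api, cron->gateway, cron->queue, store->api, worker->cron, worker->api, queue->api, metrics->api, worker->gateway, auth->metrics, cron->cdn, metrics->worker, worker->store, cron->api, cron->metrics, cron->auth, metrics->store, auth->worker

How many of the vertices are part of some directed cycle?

5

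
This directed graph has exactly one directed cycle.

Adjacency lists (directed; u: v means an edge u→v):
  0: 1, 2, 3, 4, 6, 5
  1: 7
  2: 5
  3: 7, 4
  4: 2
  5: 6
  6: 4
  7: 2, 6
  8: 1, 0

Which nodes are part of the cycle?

2, 4, 5, 6

DFS with gray/black marking from 5:
5 gray
  6 gray
    4 gray
      2 gray
        2→5: 5 is gray → back edge
Back edge closes the cycle 5 → 6 → 4 → 2 → 5; its vertices are {2, 4, 5, 6}.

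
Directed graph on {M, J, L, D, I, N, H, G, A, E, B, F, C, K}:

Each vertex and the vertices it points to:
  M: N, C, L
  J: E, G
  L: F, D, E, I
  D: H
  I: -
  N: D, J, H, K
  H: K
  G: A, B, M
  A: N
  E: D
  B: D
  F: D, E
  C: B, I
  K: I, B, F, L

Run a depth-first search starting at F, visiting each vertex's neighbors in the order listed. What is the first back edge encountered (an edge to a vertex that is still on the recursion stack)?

DFS from F (visiting each vertex's neighbors in the order listed); mark gray on enter, black on exit:
F gray
  D gray
    H gray
      K gray
        I gray
        I black
        B gray
          B→D: D is gray → back edge
First back edge: B → D.

B→D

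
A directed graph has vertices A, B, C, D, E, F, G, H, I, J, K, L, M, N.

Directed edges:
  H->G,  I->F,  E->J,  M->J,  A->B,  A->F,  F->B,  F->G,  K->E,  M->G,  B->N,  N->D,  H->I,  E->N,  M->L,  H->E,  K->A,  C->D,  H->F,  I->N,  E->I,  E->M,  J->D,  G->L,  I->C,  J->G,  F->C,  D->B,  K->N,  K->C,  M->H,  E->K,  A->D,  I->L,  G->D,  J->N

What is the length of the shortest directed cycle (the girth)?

2

For each vertex v, BFS finds the shortest path from v back to v.
The shortest such closed walk is E → K → E, length 2.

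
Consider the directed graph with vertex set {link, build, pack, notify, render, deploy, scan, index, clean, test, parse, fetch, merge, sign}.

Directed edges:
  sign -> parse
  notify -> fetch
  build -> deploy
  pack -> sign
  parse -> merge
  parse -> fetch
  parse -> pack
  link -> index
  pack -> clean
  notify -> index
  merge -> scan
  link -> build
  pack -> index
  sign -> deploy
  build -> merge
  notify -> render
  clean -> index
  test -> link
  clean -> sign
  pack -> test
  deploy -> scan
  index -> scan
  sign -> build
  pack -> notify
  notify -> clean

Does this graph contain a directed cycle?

DFS with white/gray/black marking, starting from parse:
parse gray
  merge gray
    scan gray
    scan black
  merge black
  fetch gray
  fetch black
  pack gray
    notify gray
      clean gray
        sign gray
          deploy gray
            deploy→scan: scan black — skip
          deploy black
          sign→parse: parse is gray → back edge
Back edge found, so a cycle exists: parse → pack → notify → clean → sign → parse.

Yes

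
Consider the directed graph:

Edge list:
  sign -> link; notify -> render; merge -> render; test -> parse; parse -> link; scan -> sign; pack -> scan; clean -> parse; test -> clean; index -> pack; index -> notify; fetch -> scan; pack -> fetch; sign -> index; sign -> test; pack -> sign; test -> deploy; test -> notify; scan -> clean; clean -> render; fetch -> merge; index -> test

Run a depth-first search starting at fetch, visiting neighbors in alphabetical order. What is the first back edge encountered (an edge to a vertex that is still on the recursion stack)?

DFS from fetch (visiting neighbors in alphabetical order); mark gray on enter, black on exit:
fetch gray
  merge gray
    render gray
    render black
  merge black
  scan gray
    clean gray
      parse gray
        link gray
        link black
      parse black
      clean→render: render black — skip
    clean black
    sign gray
      index gray
        notify gray
          notify→render: render black — skip
        notify black
        pack gray
          pack→fetch: fetch is gray → back edge
First back edge: pack → fetch.

pack->fetch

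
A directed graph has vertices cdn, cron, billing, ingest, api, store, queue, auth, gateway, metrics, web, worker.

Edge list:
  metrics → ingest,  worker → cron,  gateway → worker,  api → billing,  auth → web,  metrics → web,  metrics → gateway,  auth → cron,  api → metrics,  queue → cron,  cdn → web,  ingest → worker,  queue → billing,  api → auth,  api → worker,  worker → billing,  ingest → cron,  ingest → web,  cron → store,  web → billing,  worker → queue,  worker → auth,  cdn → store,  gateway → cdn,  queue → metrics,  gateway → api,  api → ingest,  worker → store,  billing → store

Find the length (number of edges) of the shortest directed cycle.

3

For each vertex v, BFS finds the shortest path from v back to v.
The shortest such closed walk is metrics → gateway → api → metrics, length 3.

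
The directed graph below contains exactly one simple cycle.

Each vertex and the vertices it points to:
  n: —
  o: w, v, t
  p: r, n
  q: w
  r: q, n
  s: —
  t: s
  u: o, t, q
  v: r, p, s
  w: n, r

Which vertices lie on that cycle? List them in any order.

q, r, w

DFS with gray/black marking from q:
q gray
  w gray
    n gray
    n black
    r gray
      r→q: q is gray → back edge
Back edge closes the cycle q → w → r → q; its vertices are {q, r, w}.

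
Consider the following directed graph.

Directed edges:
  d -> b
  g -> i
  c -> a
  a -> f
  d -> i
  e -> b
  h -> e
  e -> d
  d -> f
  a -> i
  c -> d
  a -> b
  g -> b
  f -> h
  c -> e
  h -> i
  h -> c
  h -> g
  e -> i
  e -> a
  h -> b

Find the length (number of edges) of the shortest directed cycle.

4

For each vertex v, BFS finds the shortest path from v back to v.
The shortest such closed walk is h → c → d → f → h, length 4.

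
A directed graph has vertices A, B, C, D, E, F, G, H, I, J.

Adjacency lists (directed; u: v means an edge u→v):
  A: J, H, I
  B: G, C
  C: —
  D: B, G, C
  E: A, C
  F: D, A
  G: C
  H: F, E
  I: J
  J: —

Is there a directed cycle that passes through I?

No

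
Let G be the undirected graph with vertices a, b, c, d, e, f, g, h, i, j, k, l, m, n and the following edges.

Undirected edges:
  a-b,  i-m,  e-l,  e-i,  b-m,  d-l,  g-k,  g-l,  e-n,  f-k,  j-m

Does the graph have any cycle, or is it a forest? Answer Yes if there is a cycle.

No

DFS, tracking each vertex's parent; an edge to a visited non-parent vertex closes a cycle.
Start from i:
visit i (parent –)
  visit e (parent i)
    visit n (parent e)
      n–e: parent, skip
    e–i: parent, skip
    visit l (parent e)
      visit g (parent l)
        g–l: parent, skip
        visit k (parent g)
          visit f (parent k)
            f–k: parent, skip
          k–g: parent, skip
      l–e: parent, skip
      visit d (parent l)
        d–l: parent, skip
  visit m (parent i)
    m–i: parent, skip
    visit j (parent m)
      j–m: parent, skip
    visit b (parent m)
      visit a (parent b)
        a–b: parent, skip
      b–m: parent, skip
visit c (parent –)
visit h (parent –)
No non-parent visited neighbor found — the graph is a forest.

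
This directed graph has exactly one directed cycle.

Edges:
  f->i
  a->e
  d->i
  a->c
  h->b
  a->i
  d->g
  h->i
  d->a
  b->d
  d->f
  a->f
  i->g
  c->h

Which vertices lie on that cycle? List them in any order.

DFS with gray/black marking from d:
d gray
  a gray
    f gray
      i gray
        g gray
        g black
      i black
    f black
    c gray
      h gray
        h→i: i black — skip
        b gray
          b→d: d is gray → back edge
Back edge closes the cycle d → a → c → h → b → d; its vertices are {a, b, c, d, h}.

a, b, c, d, h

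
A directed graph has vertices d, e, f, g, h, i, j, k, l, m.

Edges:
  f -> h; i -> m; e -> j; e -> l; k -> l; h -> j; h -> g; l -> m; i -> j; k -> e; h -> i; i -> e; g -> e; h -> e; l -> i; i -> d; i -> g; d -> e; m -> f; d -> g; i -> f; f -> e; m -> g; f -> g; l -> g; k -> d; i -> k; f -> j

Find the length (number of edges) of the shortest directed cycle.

3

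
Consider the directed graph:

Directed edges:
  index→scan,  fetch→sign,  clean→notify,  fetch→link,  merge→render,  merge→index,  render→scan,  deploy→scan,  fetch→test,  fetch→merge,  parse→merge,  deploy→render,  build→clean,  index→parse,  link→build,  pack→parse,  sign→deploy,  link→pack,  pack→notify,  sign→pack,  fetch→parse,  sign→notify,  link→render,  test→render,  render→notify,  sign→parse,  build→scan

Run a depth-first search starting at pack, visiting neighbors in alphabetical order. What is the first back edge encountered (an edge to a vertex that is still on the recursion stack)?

DFS from pack (visiting neighbors in alphabetical order); mark gray on enter, black on exit:
pack gray
  notify gray
  notify black
  parse gray
    merge gray
      index gray
        index→parse: parse is gray → back edge
First back edge: index → parse.

index→parse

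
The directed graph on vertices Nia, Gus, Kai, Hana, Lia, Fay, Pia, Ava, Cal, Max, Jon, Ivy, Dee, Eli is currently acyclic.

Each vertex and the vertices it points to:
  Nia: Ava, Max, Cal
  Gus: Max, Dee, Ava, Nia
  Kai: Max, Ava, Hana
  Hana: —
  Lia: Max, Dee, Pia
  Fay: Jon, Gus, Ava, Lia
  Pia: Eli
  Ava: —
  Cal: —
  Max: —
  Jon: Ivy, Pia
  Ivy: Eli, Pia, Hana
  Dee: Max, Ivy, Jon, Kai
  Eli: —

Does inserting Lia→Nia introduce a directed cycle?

Adding Lia→Nia creates a cycle iff Nia can already reach Lia.
Explore from Nia: no path reaches Lia. The graph stays acyclic.

No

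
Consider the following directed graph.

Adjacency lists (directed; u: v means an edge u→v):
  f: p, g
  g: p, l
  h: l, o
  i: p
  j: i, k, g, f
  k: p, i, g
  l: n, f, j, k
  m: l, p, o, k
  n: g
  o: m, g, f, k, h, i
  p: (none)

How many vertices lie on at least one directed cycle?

9

A vertex is on a directed cycle iff it belongs to a strongly connected component of size ≥ 2 (or has a self-loop).
The vertices on cycles are {f, g, h, j, k, l, m, n, o} — 9 in total.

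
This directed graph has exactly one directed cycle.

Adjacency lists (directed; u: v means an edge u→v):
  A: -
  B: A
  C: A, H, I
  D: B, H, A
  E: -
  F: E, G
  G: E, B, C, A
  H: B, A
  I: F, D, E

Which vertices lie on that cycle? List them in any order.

C, F, G, I

DFS with gray/black marking from I:
I gray
  F gray
    E gray
    E black
    G gray
      G→E: E black — skip
      B gray
        A gray
        A black
      B black
      C gray
        C→A: A black — skip
        H gray
          H→B: B black — skip
          H→A: A black — skip
        H black
        C→I: I is gray → back edge
Back edge closes the cycle I → F → G → C → I; its vertices are {C, F, G, I}.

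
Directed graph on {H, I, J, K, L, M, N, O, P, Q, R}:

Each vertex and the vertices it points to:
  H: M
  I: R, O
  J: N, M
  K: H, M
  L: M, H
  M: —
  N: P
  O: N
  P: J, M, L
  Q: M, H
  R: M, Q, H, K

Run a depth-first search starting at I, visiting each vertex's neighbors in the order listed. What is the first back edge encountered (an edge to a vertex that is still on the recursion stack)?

J->N

DFS from I (visiting each vertex's neighbors in the order listed); mark gray on enter, black on exit:
I gray
  R gray
    M gray
    M black
    Q gray
      Q→M: M black — skip
      H gray
        H→M: M black — skip
      H black
    Q black
    R→H: H black — skip
    K gray
      K→H: H black — skip
      K→M: M black — skip
    K black
  R black
  O gray
    N gray
      P gray
        J gray
          J→N: N is gray → back edge
First back edge: J → N.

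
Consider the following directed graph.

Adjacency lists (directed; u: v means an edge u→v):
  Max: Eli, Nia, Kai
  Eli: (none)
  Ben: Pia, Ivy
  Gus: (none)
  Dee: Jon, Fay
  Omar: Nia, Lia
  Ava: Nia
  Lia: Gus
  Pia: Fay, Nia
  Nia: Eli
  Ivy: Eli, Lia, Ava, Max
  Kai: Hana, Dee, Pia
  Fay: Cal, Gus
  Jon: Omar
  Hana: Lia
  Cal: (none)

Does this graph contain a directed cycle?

DFS with white/gray/black marking, starting from Lia:
Lia gray
  Gus gray
  Gus black
Lia black
Max gray
  Eli gray
  Eli black
  Nia gray
    Nia→Eli: Eli black — skip
  Nia black
  Kai gray
    Hana gray
      Hana→Lia: Lia black — skip
    Hana black
    Dee gray
      Jon gray
        Omar gray
          Omar→Nia: Nia black — skip
          Omar→Lia: Lia black — skip
        Omar black
      Jon black
      Fay gray
        Cal gray
        Cal black
        Fay→Gus: Gus black — skip
      Fay black
    Dee black
    Pia gray
      Pia→Fay: Fay black — skip
      Pia→Nia: Nia black — skip
    Pia black
  Kai black
Max black
Ben gray
  Ben→Pia: Pia black — skip
  Ivy gray
    Ivy→Eli: Eli black — skip
    Ivy→Lia: Lia black — skip
    Ava gray
      Ava→Nia: Nia black — skip
    Ava black
    Ivy→Max: Max black — skip
  Ivy black
Ben black
Every edge goes to a white or black vertex — no back edge, so the graph is acyclic.

No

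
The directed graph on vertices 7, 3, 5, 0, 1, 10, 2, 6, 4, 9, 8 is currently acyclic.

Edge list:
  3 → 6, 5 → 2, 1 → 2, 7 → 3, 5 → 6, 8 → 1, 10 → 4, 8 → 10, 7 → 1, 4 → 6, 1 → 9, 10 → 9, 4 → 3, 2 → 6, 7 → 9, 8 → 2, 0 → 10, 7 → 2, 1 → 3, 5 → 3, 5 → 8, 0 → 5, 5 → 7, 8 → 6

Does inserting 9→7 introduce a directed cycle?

Adding 9→7 creates a cycle iff 7 can already reach 9.
Path from 7: 7 → 9.
So 7 → … → 9 → 7 is a cycle.

Yes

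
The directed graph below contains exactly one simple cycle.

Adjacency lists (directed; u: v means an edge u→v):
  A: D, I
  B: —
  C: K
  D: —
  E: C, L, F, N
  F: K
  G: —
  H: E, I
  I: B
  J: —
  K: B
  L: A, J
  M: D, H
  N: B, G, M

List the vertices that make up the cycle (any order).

E, H, M, N

DFS with gray/black marking from E:
E gray
  C gray
    K gray
      B gray
      B black
    K black
  C black
  L gray
    A gray
      D gray
      D black
      I gray
        I→B: B black — skip
      I black
    A black
    J gray
    J black
  L black
  F gray
    F→K: K black — skip
  F black
  N gray
    N→B: B black — skip
    G gray
    G black
    M gray
      M→D: D black — skip
      H gray
        H→E: E is gray → back edge
Back edge closes the cycle E → N → M → H → E; its vertices are {E, H, M, N}.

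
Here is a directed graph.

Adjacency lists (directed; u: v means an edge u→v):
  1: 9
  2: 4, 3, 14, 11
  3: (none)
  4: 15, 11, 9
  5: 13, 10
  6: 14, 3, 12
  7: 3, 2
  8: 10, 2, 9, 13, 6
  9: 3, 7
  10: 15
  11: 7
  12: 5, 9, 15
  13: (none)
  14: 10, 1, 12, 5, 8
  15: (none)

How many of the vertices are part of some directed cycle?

10

A vertex is on a directed cycle iff it belongs to a strongly connected component of size ≥ 2 (or has a self-loop).
The vertices on cycles are {1, 2, 4, 6, 7, 8, 9, 11, 12, 14} — 10 in total.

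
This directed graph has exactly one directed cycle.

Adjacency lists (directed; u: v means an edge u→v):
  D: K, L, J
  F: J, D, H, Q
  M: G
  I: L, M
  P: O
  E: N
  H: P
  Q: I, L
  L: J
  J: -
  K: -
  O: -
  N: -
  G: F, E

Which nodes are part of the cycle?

F, G, I, M, Q

DFS with gray/black marking from G:
G gray
  F gray
    J gray
    J black
    D gray
      K gray
      K black
      L gray
        L→J: J black — skip
      L black
      D→J: J black — skip
    D black
    H gray
      P gray
        O gray
        O black
      P black
    H black
    Q gray
      I gray
        I→L: L black — skip
        M gray
          M→G: G is gray → back edge
Back edge closes the cycle G → F → Q → I → M → G; its vertices are {F, G, I, M, Q}.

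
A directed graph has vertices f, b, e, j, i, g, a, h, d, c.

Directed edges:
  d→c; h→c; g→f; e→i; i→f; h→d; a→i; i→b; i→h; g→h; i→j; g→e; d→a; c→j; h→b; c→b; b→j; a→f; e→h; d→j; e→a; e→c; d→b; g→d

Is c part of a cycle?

c lies on a cycle iff there is a path from c back to itself.
Exploring from c, it never reaches itself; equivalently, its strongly connected component is a singleton.

No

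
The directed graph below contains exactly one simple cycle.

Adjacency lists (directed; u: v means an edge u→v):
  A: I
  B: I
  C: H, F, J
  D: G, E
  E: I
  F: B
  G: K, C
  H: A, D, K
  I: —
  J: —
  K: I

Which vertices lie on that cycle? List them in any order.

DFS with gray/black marking from D:
D gray
  G gray
    K gray
      I gray
      I black
    K black
    C gray
      H gray
        A gray
          A→I: I black — skip
        A black
        H→D: D is gray → back edge
Back edge closes the cycle D → G → C → H → D; its vertices are {C, D, G, H}.

C, D, G, H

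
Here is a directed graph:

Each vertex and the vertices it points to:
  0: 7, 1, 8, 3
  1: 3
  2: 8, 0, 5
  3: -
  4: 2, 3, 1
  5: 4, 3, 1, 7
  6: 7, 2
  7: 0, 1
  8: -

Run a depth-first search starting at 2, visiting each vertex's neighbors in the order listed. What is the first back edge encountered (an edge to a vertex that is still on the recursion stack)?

7→0

DFS from 2 (visiting each vertex's neighbors in the order listed); mark gray on enter, black on exit:
2 gray
  8 gray
  8 black
  0 gray
    7 gray
      7→0: 0 is gray → back edge
First back edge: 7 → 0.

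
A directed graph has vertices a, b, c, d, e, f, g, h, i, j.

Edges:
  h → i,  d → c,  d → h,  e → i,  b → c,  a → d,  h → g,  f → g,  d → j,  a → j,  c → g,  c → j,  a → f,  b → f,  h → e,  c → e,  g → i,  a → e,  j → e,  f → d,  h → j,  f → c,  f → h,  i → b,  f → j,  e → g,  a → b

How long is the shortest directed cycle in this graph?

4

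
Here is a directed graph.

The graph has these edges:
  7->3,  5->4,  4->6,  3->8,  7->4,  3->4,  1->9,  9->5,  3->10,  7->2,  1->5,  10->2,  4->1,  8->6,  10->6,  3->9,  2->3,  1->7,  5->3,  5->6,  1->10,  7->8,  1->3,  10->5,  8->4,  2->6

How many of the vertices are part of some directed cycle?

9

A vertex is on a directed cycle iff it belongs to a strongly connected component of size ≥ 2 (or has a self-loop).
The vertices on cycles are {1, 2, 3, 4, 5, 7, 8, 9, 10} — 9 in total.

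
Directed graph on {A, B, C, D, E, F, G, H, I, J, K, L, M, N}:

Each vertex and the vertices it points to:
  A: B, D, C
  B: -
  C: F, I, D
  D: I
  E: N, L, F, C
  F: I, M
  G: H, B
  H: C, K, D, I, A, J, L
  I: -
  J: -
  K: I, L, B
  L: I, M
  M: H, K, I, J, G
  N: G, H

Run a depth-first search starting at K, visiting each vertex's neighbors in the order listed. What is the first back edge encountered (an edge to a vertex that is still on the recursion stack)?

F->M

DFS from K (visiting each vertex's neighbors in the order listed); mark gray on enter, black on exit:
K gray
  I gray
  I black
  L gray
    L→I: I black — skip
    M gray
      H gray
        C gray
          F gray
            F→I: I black — skip
            F→M: M is gray → back edge
First back edge: F → M.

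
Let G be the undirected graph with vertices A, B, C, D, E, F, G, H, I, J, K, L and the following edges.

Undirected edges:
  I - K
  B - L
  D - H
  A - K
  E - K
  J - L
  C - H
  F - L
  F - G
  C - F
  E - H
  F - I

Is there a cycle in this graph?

Yes

DFS, tracking each vertex's parent; an edge to a visited non-parent vertex closes a cycle.
Start from E:
visit E (parent –)
  visit K (parent E)
    K–E: parent, skip
    visit A (parent K)
      A–K: parent, skip
    visit I (parent K)
      visit F (parent I)
        visit G (parent F)
          G–F: parent, skip
        visit C (parent F)
          visit H (parent C)
            H–C: parent, skip
            H–E: E visited and ≠ parent → cycle
Cycle: E – K – I – F – C – H – E.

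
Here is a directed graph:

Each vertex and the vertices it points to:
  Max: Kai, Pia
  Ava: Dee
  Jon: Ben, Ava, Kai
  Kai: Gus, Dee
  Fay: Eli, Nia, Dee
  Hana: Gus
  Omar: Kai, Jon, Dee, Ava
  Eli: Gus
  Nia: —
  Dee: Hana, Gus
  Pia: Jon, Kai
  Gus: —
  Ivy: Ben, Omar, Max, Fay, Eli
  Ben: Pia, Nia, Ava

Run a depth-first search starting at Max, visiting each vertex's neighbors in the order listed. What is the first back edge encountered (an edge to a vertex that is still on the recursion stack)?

Ben->Pia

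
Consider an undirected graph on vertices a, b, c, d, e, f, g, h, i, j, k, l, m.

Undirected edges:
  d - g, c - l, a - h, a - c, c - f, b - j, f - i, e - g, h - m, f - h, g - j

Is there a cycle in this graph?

DFS, tracking each vertex's parent; an edge to a visited non-parent vertex closes a cycle.
Start from f:
visit f (parent –)
  visit h (parent f)
    visit m (parent h)
      m–h: parent, skip
    visit a (parent h)
      a–h: parent, skip
      visit c (parent a)
        visit l (parent c)
          l–c: parent, skip
        c–a: parent, skip
        c–f: f visited and ≠ parent → cycle
Cycle: f – h – a – c – f.

Yes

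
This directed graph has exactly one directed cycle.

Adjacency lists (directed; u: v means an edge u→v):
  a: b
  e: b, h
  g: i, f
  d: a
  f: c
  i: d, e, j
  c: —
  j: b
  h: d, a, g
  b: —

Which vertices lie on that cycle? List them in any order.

DFS with gray/black marking from i:
i gray
  d gray
    a gray
      b gray
      b black
    a black
  d black
  e gray
    e→b: b black — skip
    h gray
      h→d: d black — skip
      h→a: a black — skip
      g gray
        g→i: i is gray → back edge
Back edge closes the cycle i → e → h → g → i; its vertices are {e, g, h, i}.

e, g, h, i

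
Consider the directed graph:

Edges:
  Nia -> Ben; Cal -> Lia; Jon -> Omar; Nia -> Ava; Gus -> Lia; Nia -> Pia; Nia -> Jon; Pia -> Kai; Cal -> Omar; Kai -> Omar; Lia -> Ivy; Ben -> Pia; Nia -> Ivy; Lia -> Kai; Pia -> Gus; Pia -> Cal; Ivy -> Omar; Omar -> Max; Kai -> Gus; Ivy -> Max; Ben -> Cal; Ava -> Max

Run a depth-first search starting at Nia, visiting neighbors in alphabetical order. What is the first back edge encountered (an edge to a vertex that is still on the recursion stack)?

Gus->Lia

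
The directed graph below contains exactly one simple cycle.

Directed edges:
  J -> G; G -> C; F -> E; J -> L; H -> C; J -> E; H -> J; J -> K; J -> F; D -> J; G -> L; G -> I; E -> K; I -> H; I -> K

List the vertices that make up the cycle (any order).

DFS with gray/black marking from J:
J gray
  L gray
  L black
  K gray
  K black
  G gray
    I gray
      H gray
        H→J: J is gray → back edge
Back edge closes the cycle J → G → I → H → J; its vertices are {G, H, I, J}.

G, H, I, J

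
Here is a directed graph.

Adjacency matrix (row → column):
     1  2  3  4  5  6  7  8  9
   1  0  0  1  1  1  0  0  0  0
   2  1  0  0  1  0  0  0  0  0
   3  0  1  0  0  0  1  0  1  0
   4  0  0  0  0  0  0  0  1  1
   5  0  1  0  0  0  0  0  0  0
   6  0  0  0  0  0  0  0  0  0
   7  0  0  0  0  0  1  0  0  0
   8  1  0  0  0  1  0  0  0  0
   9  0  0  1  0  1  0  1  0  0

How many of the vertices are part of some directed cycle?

A vertex is on a directed cycle iff it belongs to a strongly connected component of size ≥ 2 (or has a self-loop).
The vertices on cycles are {1, 2, 3, 4, 5, 8, 9} — 7 in total.

7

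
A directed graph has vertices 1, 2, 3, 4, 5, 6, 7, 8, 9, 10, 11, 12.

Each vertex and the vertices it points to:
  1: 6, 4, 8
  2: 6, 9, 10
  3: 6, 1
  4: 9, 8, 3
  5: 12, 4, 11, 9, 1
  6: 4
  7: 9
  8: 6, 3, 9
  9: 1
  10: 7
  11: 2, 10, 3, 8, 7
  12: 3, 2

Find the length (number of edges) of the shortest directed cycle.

For each vertex v, BFS finds the shortest path from v back to v.
The shortest such closed walk is 1 → 8 → 3 → 1, length 3.

3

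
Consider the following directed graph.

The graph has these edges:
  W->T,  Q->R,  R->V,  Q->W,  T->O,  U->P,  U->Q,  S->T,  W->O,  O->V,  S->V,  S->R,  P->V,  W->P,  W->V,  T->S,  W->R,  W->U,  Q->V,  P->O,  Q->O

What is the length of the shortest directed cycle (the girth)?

For each vertex v, BFS finds the shortest path from v back to v.
The shortest such closed walk is T → S → T, length 2.

2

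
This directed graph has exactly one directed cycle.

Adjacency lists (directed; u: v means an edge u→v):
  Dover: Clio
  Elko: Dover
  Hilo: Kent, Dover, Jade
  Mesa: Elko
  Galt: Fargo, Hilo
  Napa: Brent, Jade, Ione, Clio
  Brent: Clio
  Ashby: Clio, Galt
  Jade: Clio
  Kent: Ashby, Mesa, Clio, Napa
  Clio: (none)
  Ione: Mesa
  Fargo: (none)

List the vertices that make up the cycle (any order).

Galt, Hilo, Kent, Ashby

DFS with gray/black marking from Kent:
Kent gray
  Ashby gray
    Clio gray
    Clio black
    Galt gray
      Fargo gray
      Fargo black
      Hilo gray
        Hilo→Kent: Kent is gray → back edge
Back edge closes the cycle Kent → Ashby → Galt → Hilo → Kent; its vertices are {Galt, Hilo, Kent, Ashby}.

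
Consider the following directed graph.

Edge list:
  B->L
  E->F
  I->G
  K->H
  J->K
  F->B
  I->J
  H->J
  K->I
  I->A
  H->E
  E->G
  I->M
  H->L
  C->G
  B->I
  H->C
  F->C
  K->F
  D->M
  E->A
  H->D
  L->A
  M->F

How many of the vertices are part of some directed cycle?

A vertex is on a directed cycle iff it belongs to a strongly connected component of size ≥ 2 (or has a self-loop).
The vertices on cycles are {B, D, E, F, H, I, J, K, M} — 9 in total.

9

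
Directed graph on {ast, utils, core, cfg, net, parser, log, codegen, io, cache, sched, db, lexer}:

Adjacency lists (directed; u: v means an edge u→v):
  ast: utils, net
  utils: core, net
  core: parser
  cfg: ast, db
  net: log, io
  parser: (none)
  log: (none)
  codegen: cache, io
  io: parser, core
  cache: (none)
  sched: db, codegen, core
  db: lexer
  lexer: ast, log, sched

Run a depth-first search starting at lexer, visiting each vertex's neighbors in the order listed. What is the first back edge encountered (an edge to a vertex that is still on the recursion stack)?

db→lexer

DFS from lexer (visiting each vertex's neighbors in the order listed); mark gray on enter, black on exit:
lexer gray
  ast gray
    utils gray
      core gray
        parser gray
        parser black
      core black
      net gray
        log gray
        log black
        io gray
          io→parser: parser black — skip
          io→core: core black — skip
        io black
      net black
    utils black
    ast→net: net black — skip
  ast black
  lexer→log: log black — skip
  sched gray
    db gray
      db→lexer: lexer is gray → back edge
First back edge: db → lexer.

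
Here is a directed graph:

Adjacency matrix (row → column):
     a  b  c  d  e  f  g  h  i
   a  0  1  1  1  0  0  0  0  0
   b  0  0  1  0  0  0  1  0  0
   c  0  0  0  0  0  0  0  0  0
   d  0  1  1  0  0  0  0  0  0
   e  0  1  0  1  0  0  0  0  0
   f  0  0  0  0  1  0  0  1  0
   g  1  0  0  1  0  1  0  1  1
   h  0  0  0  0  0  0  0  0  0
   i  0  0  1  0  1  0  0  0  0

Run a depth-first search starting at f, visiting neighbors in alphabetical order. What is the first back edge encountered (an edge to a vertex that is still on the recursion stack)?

a→b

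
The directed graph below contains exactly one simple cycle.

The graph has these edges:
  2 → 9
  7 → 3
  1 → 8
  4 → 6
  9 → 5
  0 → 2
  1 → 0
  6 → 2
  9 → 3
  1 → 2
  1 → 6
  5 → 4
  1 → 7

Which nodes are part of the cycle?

DFS with gray/black marking from 2:
2 gray
  9 gray
    3 gray
    3 black
    5 gray
      4 gray
        6 gray
          6→2: 2 is gray → back edge
Back edge closes the cycle 2 → 9 → 5 → 4 → 6 → 2; its vertices are {2, 4, 5, 6, 9}.

2, 4, 5, 6, 9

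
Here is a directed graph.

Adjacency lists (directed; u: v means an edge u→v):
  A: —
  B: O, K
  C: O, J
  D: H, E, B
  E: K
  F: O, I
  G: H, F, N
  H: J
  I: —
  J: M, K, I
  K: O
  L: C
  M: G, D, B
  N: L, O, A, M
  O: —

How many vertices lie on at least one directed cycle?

8

A vertex is on a directed cycle iff it belongs to a strongly connected component of size ≥ 2 (or has a self-loop).
The vertices on cycles are {C, D, G, H, J, L, M, N} — 8 in total.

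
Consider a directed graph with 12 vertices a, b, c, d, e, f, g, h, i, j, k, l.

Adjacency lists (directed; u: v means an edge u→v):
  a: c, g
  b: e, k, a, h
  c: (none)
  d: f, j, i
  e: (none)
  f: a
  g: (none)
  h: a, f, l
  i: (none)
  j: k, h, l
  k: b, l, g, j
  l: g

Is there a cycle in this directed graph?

Yes

DFS with white/gray/black marking, starting from d:
d gray
  f gray
    a gray
      c gray
      c black
      g gray
      g black
    a black
  f black
  j gray
    k gray
      b gray
        e gray
        e black
        b→k: k is gray → back edge
Back edge found, so a cycle exists: k → b → k.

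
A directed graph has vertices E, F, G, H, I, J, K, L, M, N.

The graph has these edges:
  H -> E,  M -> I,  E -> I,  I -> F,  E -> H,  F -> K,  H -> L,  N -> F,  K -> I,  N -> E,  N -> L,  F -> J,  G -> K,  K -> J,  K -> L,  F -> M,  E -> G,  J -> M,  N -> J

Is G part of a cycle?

No

G lies on a cycle iff there is a path from G back to itself.
Exploring from G, it never reaches itself; equivalently, its strongly connected component is a singleton.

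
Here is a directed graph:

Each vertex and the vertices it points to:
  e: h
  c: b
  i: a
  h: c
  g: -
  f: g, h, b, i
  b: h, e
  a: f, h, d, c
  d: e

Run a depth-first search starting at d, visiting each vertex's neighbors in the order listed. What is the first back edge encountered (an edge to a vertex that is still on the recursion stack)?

b→h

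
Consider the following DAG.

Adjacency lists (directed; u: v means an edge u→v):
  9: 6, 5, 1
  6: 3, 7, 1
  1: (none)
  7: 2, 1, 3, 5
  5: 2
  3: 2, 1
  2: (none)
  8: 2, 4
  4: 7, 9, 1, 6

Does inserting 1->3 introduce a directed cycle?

Yes

Adding 1→3 creates a cycle iff 3 can already reach 1.
Path from 3: 3 → 1.
So 3 → … → 1 → 3 is a cycle.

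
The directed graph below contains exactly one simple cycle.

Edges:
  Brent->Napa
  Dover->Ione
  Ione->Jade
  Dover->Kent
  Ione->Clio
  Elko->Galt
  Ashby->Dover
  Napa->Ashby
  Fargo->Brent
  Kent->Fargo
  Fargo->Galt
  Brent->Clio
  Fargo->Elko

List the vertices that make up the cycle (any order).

Kent, Napa, Ashby, Brent, Dover, Fargo

DFS with gray/black marking from Dover:
Dover gray
  Ione gray
    Jade gray
    Jade black
    Clio gray
    Clio black
  Ione black
  Kent gray
    Fargo gray
      Elko gray
        Galt gray
        Galt black
      Elko black
      Fargo→Galt: Galt black — skip
      Brent gray
        Brent→Clio: Clio black — skip
        Napa gray
          Ashby gray
            Ashby→Dover: Dover is gray → back edge
Back edge closes the cycle Dover → Kent → Fargo → Brent → Napa → Ashby → Dover; its vertices are {Kent, Napa, Ashby, Brent, Dover, Fargo}.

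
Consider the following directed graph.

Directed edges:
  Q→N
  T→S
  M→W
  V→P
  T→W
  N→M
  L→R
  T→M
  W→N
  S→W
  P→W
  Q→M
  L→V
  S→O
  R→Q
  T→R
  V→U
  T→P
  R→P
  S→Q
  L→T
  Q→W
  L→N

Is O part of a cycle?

O lies on a cycle iff there is a path from O back to itself.
Exploring from O, it never reaches itself; equivalently, its strongly connected component is a singleton.

No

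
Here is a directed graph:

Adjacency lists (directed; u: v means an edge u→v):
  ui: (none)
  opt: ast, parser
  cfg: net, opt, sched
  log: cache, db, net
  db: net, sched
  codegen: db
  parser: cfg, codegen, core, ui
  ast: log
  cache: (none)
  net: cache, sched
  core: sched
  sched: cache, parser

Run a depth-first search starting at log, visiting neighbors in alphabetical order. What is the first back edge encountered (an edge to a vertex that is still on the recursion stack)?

cfg->net

DFS from log (visiting neighbors in alphabetical order); mark gray on enter, black on exit:
log gray
  cache gray
  cache black
  db gray
    net gray
      net→cache: cache black — skip
      sched gray
        sched→cache: cache black — skip
        parser gray
          cfg gray
            cfg→net: net is gray → back edge
First back edge: cfg → net.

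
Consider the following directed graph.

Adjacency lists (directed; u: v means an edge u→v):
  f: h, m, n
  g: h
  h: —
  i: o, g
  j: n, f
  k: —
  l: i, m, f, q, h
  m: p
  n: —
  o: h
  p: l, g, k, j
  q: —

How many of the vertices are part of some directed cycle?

A vertex is on a directed cycle iff it belongs to a strongly connected component of size ≥ 2 (or has a self-loop).
The vertices on cycles are {f, j, l, m, p} — 5 in total.

5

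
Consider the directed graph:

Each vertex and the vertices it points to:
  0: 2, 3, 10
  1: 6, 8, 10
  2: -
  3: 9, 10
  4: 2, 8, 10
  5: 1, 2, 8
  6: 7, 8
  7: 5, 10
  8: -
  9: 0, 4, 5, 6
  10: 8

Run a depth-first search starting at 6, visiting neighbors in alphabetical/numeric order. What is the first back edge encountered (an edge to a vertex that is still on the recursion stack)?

DFS from 6 (visiting neighbors in alphabetical/numeric order); mark gray on enter, black on exit:
6 gray
  7 gray
    5 gray
      1 gray
        1→6: 6 is gray → back edge
First back edge: 1 → 6.

1→6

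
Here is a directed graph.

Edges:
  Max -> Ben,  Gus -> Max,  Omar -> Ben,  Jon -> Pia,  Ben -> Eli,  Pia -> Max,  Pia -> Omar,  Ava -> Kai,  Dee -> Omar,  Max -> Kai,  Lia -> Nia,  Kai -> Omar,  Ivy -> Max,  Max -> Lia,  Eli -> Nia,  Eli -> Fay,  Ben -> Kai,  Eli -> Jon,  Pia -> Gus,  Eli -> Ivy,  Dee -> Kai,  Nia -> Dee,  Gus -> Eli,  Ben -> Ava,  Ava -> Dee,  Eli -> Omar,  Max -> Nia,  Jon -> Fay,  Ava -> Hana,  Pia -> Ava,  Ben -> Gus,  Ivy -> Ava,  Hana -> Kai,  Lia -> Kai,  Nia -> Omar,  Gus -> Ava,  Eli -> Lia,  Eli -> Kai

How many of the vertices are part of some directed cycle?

14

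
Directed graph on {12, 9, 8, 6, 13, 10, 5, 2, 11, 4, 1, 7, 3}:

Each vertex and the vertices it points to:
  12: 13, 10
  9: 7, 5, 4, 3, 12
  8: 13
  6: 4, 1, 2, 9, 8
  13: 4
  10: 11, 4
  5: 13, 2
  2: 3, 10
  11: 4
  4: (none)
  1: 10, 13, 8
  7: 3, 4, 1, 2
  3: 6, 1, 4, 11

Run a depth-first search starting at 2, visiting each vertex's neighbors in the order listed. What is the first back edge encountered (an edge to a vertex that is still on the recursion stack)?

6→2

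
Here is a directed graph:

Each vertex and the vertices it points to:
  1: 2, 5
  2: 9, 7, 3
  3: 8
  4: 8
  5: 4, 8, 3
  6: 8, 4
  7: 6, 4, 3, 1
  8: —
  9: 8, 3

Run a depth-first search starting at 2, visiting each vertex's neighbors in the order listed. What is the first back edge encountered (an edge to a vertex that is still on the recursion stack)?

1->2

DFS from 2 (visiting each vertex's neighbors in the order listed); mark gray on enter, black on exit:
2 gray
  9 gray
    8 gray
    8 black
    3 gray
      3→8: 8 black — skip
    3 black
  9 black
  7 gray
    6 gray
      6→8: 8 black — skip
      4 gray
        4→8: 8 black — skip
      4 black
    6 black
    7→4: 4 black — skip
    7→3: 3 black — skip
    1 gray
      1→2: 2 is gray → back edge
First back edge: 1 → 2.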